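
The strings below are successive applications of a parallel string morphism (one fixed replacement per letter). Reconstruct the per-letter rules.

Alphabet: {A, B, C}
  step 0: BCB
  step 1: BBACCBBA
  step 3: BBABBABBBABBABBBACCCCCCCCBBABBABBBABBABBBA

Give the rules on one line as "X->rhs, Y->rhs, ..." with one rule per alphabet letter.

A->B, B->BBA, C->CC

  step 0 ⇒ step 1: BCB ⇒ BBA·CC·BBA
    B ↦ BBA
    C ↦ CC
    A ↦ B  (constrained at step 1)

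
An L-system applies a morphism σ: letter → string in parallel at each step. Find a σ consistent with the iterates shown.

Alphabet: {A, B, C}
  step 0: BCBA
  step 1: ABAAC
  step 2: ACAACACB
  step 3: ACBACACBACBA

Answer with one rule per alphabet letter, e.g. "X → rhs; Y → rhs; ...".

  step 2 ⇒ step 3: ACAACACB ⇒ AC·B·AC·AC·B·AC·B·A
    A ↦ AC
    B ↦ A
    C ↦ B

A->AC, B->A, C->B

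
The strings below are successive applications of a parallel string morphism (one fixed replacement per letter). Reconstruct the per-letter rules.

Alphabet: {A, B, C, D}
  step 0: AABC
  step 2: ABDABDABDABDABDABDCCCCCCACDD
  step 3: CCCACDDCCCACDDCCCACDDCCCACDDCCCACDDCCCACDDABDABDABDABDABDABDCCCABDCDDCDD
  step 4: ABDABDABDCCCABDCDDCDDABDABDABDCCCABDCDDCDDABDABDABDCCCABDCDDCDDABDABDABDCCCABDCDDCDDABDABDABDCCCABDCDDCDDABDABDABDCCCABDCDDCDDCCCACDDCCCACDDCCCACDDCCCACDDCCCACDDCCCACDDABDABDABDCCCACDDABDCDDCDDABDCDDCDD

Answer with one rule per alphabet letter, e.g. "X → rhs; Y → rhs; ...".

  step 3 ⇒ step 4: CCCACDDCCCACDDCCCACDDCCCACDDCCCACDDCCCACDDABDABDABDABDABDABDCCCABDCDDCDD ⇒ ABD·ABD·ABD·CCC·ABD·CDD·CDD·ABD·ABD·ABD·CCC·ABD·CDD·CDD·ABD·ABD·ABD·CCC·ABD·CDD·CDD·ABD·ABD·ABD·CCC·ABD·CDD·CDD·ABD·ABD·ABD·CCC·ABD·CDD·CDD·ABD·ABD·ABD·CCC·ABD·CDD·CDD·CCC·A·CDD·CCC·A·CDD·CCC·A·CDD·CCC·A·CDD·CCC·A·CDD·CCC·A·CDD·ABD·ABD·ABD·CCC·A·CDD·ABD·CDD·CDD·ABD·CDD·CDD
    A ↦ CCC
    B ↦ A
    C ↦ ABD
    D ↦ CDD

A->CCC, B->A, C->ABD, D->CDD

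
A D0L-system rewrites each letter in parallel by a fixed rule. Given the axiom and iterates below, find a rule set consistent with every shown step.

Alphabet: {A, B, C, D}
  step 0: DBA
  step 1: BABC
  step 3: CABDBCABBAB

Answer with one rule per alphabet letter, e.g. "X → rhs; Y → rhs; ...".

  step 0 ⇒ step 1: DBA ⇒ B·AB·C
    A ↦ C
    B ↦ AB
    D ↦ B
    C ↦ DB  (constrained at step 1)

A->C, B->AB, C->DB, D->B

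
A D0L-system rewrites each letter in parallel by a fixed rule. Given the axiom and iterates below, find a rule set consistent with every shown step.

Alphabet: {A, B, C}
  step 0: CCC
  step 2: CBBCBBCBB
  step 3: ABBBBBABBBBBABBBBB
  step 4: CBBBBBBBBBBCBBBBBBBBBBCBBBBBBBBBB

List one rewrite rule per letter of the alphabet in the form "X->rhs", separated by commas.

  step 3 ⇒ step 4: ABBBBBABBBBBABBBBB ⇒ C·BB·BB·BB·BB·BB·C·BB·BB·BB·BB·BB·C·BB·BB·BB·BB·BB
    A ↦ C
    B ↦ BB
  step 2 ⇒ step 3: CBBCBBCBB ⇒ AB·BB·BB·AB·BB·BB·AB·BB·BB
    C ↦ AB

A->C, B->BB, C->AB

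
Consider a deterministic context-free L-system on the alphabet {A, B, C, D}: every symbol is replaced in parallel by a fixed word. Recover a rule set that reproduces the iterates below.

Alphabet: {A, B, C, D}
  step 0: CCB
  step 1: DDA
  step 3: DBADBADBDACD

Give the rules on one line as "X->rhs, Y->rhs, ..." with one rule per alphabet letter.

A->DAC, B->A, C->D, D->DB

  step 0 ⇒ step 1: CCB ⇒ D·D·A
    B ↦ A
    C ↦ D
    A ↦ DAC  (constrained at step 1)
    D ↦ DB  (constrained at step 1)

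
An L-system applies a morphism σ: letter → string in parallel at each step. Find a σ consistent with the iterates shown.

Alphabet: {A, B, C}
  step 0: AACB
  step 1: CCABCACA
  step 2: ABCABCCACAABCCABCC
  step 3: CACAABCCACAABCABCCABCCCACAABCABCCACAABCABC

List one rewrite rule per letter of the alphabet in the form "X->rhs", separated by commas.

A->C, B->ACA, C->ABC

  step 2 ⇒ step 3: ABCABCCACAABCCABCC ⇒ C·ACA·ABC·C·ACA·ABC·ABC·C·ABC·C·C·ACA·ABC·ABC·C·ACA·ABC·ABC
    A ↦ C
    B ↦ ACA
    C ↦ ABC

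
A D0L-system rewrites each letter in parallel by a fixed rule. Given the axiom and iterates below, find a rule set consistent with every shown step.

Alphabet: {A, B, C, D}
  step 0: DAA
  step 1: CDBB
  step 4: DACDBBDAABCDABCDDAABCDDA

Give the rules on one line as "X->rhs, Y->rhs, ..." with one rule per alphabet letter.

A->B, B->DA, C->AB, D->CD

  step 0 ⇒ step 1: DAA ⇒ CD·B·B
    A ↦ B
    D ↦ CD
    B ↦ DA  (constrained at step 1)
    C ↦ AB  (constrained at step 1)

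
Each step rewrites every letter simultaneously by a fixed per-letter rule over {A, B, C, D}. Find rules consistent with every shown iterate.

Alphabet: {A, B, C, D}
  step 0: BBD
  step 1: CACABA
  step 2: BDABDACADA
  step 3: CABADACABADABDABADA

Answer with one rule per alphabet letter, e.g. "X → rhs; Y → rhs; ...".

A->DA, B->CA, C->B, D->BA

  step 2 ⇒ step 3: BDABDACADA ⇒ CA·BA·DA·CA·BA·DA·B·DA·BA·DA
    A ↦ DA
    B ↦ CA
    C ↦ B
    D ↦ BA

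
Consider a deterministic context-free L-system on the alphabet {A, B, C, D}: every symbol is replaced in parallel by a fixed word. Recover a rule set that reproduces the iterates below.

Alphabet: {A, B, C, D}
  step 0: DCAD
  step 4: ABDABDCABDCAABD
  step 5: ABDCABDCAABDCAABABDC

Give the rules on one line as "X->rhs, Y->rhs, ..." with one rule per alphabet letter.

  step 4 ⇒ step 5: ABDABDCABDCAABD ⇒ AB·D·C·AB·D·C·A·AB·D·C·A·AB·AB·D·C
    A ↦ AB
    B ↦ D
    C ↦ A
    D ↦ C

A->AB, B->D, C->A, D->C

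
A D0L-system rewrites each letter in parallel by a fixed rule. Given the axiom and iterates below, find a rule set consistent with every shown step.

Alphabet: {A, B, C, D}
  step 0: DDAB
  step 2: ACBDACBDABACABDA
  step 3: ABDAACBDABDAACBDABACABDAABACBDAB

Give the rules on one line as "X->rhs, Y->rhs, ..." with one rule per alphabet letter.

A->AB, B->AC, C->DA, D->BD

  step 2 ⇒ step 3: ACBDACBDABACABDA ⇒ AB·DA·AC·BD·AB·DA·AC·BD·AB·AC·AB·DA·AB·AC·BD·AB
    A ↦ AB
    B ↦ AC
    C ↦ DA
    D ↦ BD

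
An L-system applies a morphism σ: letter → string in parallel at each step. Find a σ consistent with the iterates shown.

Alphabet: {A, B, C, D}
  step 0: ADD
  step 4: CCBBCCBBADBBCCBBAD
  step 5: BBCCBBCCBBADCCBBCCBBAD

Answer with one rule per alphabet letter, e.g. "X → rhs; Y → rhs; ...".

A->BB, B->C, C->B, D->AD

  step 4 ⇒ step 5: CCBBCCBBADBBCCBBAD ⇒ B·B·C·C·B·B·C·C·BB·AD·C·C·B·B·C·C·BB·AD
    A ↦ BB
    B ↦ C
    C ↦ B
    D ↦ AD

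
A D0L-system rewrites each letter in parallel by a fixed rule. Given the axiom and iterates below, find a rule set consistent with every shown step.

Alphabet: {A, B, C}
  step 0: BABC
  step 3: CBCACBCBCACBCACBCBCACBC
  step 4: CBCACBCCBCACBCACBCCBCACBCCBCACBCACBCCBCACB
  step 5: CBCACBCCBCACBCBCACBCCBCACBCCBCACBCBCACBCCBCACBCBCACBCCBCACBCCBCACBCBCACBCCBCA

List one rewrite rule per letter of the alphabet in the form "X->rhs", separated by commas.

A->C, B->CA, C->CB

  step 4 ⇒ step 5: CBCACBCCBCACBCACBCCBCACBCCBCACBCACBCCBCACB ⇒ CB·CA·CB·C·CB·CA·CB·CB·CA·CB·C·CB·CA·CB·C·CB·CA·CB·CB·CA·CB·C·CB·CA·CB·CB·CA·CB·C·CB·CA·CB·C·CB·CA·CB·CB·CA·CB·C·CB·CA
    A ↦ C
    B ↦ CA
    C ↦ CB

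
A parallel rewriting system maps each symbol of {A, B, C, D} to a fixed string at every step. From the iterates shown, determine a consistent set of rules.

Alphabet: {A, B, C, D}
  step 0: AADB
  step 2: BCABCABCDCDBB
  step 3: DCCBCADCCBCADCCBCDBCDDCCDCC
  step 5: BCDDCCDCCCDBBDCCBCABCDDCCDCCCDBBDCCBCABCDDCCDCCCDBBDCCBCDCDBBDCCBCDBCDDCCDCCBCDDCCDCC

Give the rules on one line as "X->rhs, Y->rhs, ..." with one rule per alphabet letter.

A->CA, B->DCC, C->B, D->CD

  step 2 ⇒ step 3: BCABCABCDCDBB ⇒ DCC·B·CA·DCC·B·CA·DCC·B·CD·B·CD·DCC·DCC
    A ↦ CA
    B ↦ DCC
    C ↦ B
    D ↦ CD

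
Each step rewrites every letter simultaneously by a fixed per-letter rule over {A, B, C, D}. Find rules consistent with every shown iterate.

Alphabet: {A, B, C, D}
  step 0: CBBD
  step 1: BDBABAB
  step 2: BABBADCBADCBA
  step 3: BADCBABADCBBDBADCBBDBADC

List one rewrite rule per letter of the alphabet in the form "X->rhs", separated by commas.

A->DC, B->BA, C->BD, D->B

  step 2 ⇒ step 3: BABBADCBADCBA ⇒ BA·DC·BA·BA·DC·B·BD·BA·DC·B·BD·BA·DC
    A ↦ DC
    B ↦ BA
    C ↦ BD
    D ↦ B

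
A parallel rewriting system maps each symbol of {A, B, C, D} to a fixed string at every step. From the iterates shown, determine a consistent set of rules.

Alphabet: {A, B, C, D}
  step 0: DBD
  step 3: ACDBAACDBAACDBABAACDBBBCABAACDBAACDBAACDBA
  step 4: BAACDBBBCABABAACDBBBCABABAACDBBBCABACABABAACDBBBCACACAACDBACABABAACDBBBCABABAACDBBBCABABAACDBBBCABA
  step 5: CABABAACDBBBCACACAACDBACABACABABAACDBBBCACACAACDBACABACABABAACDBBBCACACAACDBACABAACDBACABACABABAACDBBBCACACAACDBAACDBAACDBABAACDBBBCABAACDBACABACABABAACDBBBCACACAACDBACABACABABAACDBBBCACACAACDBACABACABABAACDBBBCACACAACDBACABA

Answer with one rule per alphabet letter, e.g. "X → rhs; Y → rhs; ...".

  step 4 ⇒ step 5: BAACDBBBCABABAACDBBBCABABAACDBBBCABACABABAACDBBBCACACAACDBACABABAACDBBBCABABAACDBBBCABABAACDBBBCABA ⇒ CA·BA·BA·ACD·BBB·CA·CA·CA·ACD·BA·CA·BA·CA·BA·BA·ACD·BBB·CA·CA·CA·ACD·BA·CA·BA·CA·BA·BA·ACD·BBB·CA·CA·CA·ACD·BA·CA·BA·ACD·BA·CA·BA·CA·BA·BA·ACD·BBB·CA·CA·CA·ACD·BA·ACD·BA·ACD·BA·BA·ACD·BBB·CA·BA·ACD·BA·CA·BA·CA·BA·BA·ACD·BBB·CA·CA·CA·ACD·BA·CA·BA·CA·BA·BA·ACD·BBB·CA·CA·CA·ACD·BA·CA·BA·CA·BA·BA·ACD·BBB·CA·CA·CA·ACD·BA·CA·BA
    A ↦ BA
    B ↦ CA
    C ↦ ACD
    D ↦ BBB

A->BA, B->CA, C->ACD, D->BBB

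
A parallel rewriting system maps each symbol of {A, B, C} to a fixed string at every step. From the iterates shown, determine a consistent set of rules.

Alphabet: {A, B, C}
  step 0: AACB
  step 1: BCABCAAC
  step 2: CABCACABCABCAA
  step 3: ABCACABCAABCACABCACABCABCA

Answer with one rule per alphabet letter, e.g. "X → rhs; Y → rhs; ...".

  step 2 ⇒ step 3: CABCACABCABCAA ⇒ A·BCA·C·A·BCA·A·BCA·C·A·BCA·C·A·BCA·BCA
    A ↦ BCA
    B ↦ C
    C ↦ A

A->BCA, B->C, C->A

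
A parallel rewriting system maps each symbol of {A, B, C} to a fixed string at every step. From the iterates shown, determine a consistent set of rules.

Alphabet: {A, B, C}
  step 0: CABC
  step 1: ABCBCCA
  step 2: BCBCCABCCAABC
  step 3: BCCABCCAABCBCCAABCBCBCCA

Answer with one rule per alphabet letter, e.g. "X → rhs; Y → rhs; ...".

A->BC, B->BCC, C->A

  step 2 ⇒ step 3: BCBCCABCCAABC ⇒ BCC·A·BCC·A·A·BC·BCC·A·A·BC·BC·BCC·A
    A ↦ BC
    B ↦ BCC
    C ↦ A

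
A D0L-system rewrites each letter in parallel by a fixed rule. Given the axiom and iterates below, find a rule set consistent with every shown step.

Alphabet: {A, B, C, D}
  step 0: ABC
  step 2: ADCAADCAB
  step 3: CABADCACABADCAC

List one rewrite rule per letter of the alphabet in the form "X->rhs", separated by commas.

A->CA, B->C, C->AD, D->B

  step 2 ⇒ step 3: ADCAADCAB ⇒ CA·B·AD·CA·CA·B·AD·CA·C
    A ↦ CA
    B ↦ C
    C ↦ AD
    D ↦ B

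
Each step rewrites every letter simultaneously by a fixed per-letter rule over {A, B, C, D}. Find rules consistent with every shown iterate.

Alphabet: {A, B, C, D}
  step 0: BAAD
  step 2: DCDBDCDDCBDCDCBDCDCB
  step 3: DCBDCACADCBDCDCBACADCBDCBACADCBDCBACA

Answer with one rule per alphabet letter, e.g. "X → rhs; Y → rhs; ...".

  step 2 ⇒ step 3: DCDBDCDDCBDCDCBDCDCB ⇒ DC·B·DC·ACA·DC·B·DC·DC·B·ACA·DC·B·DC·B·ACA·DC·B·DC·B·ACA
    B ↦ ACA
    C ↦ B
    D ↦ DC
    A ↦ DCD  (constrained at step 0)

A->DCD, B->ACA, C->B, D->DC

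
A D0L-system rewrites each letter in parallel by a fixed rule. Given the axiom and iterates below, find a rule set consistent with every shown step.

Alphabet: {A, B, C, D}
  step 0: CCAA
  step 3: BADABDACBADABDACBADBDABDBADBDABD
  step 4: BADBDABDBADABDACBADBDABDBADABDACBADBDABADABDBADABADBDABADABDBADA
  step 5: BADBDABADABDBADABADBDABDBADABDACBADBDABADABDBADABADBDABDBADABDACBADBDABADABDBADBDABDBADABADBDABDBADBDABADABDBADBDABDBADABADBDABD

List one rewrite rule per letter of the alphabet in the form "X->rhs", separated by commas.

A->BD, B->BAD, C->AC, D->A

  step 4 ⇒ step 5: BADBDABDBADABDACBADBDABDBADABDACBADBDABADABDBADABADBDABADABDBADA ⇒ BAD·BD·A·BAD·A·BD·BAD·A·BAD·BD·A·BD·BAD·A·BD·AC·BAD·BD·A·BAD·A·BD·BAD·A·BAD·BD·A·BD·BAD·A·BD·AC·BAD·BD·A·BAD·A·BD·BAD·BD·A·BD·BAD·A·BAD·BD·A·BD·BAD·BD·A·BAD·A·BD·BAD·BD·A·BD·BAD·A·BAD·BD·A·BD
    A ↦ BD
    B ↦ BAD
    C ↦ AC
    D ↦ A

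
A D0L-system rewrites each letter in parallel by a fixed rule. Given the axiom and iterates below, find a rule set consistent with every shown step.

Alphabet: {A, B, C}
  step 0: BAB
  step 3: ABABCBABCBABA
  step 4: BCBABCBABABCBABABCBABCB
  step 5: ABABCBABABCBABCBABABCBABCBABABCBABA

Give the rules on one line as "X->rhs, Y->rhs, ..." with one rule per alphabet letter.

  step 4 ⇒ step 5: BCBABCBABABCBABABCBABCB ⇒ A·B·A·BCB·A·B·A·BCB·A·BCB·A·B·A·BCB·A·BCB·A·B·A·BCB·A·B·A
    A ↦ BCB
    B ↦ A
    C ↦ B

A->BCB, B->A, C->B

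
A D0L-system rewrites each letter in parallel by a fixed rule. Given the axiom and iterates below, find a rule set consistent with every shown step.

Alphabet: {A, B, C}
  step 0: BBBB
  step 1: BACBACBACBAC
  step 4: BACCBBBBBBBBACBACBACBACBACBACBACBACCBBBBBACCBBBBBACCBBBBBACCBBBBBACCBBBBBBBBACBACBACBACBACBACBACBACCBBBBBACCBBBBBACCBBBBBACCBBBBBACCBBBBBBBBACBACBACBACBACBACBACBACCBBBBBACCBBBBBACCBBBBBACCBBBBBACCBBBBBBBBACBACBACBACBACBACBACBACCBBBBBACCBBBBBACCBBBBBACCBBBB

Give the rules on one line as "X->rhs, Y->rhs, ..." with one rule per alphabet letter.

  step 0 ⇒ step 1: BBBB ⇒ BAC·BAC·BAC·BAC
    B ↦ BAC
    A ↦ CB  (constrained at step 1)
    C ↦ BBB  (constrained at step 1)

A->CB, B->BAC, C->BBB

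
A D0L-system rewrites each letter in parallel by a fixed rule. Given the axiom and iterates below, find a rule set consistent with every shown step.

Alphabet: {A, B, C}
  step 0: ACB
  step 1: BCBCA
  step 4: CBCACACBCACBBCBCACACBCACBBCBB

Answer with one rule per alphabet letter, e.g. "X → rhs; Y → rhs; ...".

A->B, B->CA, C->CB

  step 0 ⇒ step 1: ACB ⇒ B·CB·CA
    A ↦ B
    B ↦ CA
    C ↦ CB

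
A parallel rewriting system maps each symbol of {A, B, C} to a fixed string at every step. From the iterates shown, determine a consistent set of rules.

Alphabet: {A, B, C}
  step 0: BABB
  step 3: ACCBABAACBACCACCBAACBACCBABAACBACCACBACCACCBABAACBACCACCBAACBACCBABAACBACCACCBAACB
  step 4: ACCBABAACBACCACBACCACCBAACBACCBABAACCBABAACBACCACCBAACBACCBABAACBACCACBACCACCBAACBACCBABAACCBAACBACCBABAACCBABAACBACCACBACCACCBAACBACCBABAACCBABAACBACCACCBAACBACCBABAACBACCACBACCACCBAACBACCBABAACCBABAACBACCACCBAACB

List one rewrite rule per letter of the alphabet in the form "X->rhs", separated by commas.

  step 3 ⇒ step 4: ACCBABAACBACCACCBAACBACCBABAACBACCACBACCACCBABAACBACCACCBAACBACCBABAACBACCACCBAACB ⇒ ACC·BA·BA·ACB·ACC·ACB·ACC·ACC·BA·ACB·ACC·BA·BA·ACC·BA·BA·ACB·ACC·ACC·BA·ACB·ACC·BA·BA·ACB·ACC·ACB·ACC·ACC·BA·ACB·ACC·BA·BA·ACC·BA·ACB·ACC·BA·BA·ACC·BA·BA·ACB·ACC·ACB·ACC·ACC·BA·ACB·ACC·BA·BA·ACC·BA·BA·ACB·ACC·ACC·BA·ACB·ACC·BA·BA·ACB·ACC·ACB·ACC·ACC·BA·ACB·ACC·BA·BA·ACC·BA·BA·ACB·ACC·ACC·BA·ACB
    A ↦ ACC
    B ↦ ACB
    C ↦ BA

A->ACC, B->ACB, C->BA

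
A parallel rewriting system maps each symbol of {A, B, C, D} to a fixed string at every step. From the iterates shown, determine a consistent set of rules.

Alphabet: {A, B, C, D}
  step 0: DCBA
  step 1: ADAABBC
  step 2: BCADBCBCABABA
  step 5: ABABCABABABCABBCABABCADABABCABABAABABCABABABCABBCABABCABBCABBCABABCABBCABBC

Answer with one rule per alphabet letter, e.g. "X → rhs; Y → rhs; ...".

  step 1 ⇒ step 2: ADAABBC ⇒ BC·AD·BC·BC·AB·AB·A
    A ↦ BC
    B ↦ AB
    C ↦ A
    D ↦ AD

A->BC, B->AB, C->A, D->AD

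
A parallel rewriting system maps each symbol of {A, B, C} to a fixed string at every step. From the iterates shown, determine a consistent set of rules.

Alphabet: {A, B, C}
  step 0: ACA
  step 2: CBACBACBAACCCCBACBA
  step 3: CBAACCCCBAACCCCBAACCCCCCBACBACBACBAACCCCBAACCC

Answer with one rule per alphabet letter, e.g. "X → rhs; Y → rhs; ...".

A->CC, B->AC, C->CBA

  step 2 ⇒ step 3: CBACBACBAACCCCBACBA ⇒ CBA·AC·CC·CBA·AC·CC·CBA·AC·CC·CC·CBA·CBA·CBA·CBA·AC·CC·CBA·AC·CC
    A ↦ CC
    B ↦ AC
    C ↦ CBA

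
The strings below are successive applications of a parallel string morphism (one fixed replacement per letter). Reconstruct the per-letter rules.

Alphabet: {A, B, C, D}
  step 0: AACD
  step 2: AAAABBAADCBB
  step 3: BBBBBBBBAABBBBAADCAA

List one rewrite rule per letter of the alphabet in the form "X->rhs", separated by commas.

  step 2 ⇒ step 3: AAAABBAADCBB ⇒ BB·BB·BB·BB·A·A·BB·BB·A·ADC·A·A
    A ↦ BB
    B ↦ A
    C ↦ ADC
    D ↦ A

A->BB, B->A, C->ADC, D->A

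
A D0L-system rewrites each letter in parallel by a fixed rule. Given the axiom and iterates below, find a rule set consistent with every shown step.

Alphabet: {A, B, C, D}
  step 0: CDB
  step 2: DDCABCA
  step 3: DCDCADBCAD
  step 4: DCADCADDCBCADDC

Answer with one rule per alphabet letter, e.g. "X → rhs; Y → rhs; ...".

A->D, B->BC, C->A, D->DC

  step 3 ⇒ step 4: DCDCADBCAD ⇒ DC·A·DC·A·D·DC·BC·A·D·DC
    A ↦ D
    B ↦ BC
    C ↦ A
    D ↦ DC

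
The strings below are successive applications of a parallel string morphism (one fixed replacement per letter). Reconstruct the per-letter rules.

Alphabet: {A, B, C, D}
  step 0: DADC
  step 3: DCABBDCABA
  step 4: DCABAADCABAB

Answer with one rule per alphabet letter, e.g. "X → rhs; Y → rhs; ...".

  step 3 ⇒ step 4: DCABBDCABA ⇒ DC·A·B·A·A·DC·A·B·A·B
    A ↦ B
    B ↦ A
    C ↦ A
    D ↦ DC

A->B, B->A, C->A, D->DC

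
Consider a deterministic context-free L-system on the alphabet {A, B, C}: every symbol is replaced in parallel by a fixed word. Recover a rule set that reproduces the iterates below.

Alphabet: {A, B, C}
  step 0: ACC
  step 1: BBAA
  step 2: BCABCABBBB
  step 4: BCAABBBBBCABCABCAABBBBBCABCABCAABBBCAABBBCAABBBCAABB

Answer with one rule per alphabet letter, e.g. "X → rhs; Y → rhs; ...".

  step 1 ⇒ step 2: BBAA ⇒ BCA·BCA·BB·BB
    A ↦ BB
    B ↦ BCA
  step 0 ⇒ step 1: ACC ⇒ BB·A·A
    C ↦ A

A->BB, B->BCA, C->A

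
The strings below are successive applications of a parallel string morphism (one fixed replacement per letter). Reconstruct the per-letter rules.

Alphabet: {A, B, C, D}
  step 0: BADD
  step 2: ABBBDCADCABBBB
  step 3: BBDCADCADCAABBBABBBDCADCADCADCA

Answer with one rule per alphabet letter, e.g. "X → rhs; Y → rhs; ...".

A->BB, B->DCA, C->B, D->A

  step 2 ⇒ step 3: ABBBDCADCABBBB ⇒ BB·DCA·DCA·DCA·A·B·BB·A·B·BB·DCA·DCA·DCA·DCA
    A ↦ BB
    B ↦ DCA
    C ↦ B
    D ↦ A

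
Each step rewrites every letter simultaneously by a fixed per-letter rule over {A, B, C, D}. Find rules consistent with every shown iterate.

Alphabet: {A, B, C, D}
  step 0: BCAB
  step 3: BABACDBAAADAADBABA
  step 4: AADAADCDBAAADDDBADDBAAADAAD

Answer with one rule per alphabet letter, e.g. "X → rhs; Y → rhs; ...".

  step 3 ⇒ step 4: BABACDBAAADAADBABA ⇒ AA·D·AA·D·CD·BA·AA·D·D·D·BA·D·D·BA·AA·D·AA·D
    A ↦ D
    B ↦ AA
    C ↦ CD
    D ↦ BA

A->D, B->AA, C->CD, D->BA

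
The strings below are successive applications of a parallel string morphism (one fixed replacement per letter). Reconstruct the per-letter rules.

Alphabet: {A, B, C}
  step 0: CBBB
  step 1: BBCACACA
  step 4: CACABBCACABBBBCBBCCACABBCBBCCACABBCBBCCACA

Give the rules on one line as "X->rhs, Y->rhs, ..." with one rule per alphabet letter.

A->C, B->CA, C->BB

  step 0 ⇒ step 1: CBBB ⇒ BB·CA·CA·CA
    B ↦ CA
    C ↦ BB
    A ↦ C  (constrained at step 1)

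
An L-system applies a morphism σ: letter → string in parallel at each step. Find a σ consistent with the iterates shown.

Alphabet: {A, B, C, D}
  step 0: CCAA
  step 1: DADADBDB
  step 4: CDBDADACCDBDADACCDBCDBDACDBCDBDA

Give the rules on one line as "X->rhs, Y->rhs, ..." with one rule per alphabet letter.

A->DB, B->CD, C->DA, D->C

  step 0 ⇒ step 1: CCAA ⇒ DA·DA·DB·DB
    A ↦ DB
    C ↦ DA
    B ↦ CD  (constrained at step 1)
    D ↦ C  (constrained at step 1)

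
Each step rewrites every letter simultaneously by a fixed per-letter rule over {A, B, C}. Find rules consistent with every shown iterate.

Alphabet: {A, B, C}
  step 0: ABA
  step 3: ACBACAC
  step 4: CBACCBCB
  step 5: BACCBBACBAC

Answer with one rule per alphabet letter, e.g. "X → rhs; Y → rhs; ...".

  step 4 ⇒ step 5: CBACCBCB ⇒ B·AC·C·B·B·AC·B·AC
    A ↦ C
    B ↦ AC
    C ↦ B

A->C, B->AC, C->B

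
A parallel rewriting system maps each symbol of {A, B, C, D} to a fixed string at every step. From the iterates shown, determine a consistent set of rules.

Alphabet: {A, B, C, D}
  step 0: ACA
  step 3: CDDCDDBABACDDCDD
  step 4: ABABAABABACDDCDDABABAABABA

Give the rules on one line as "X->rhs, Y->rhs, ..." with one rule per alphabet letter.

  step 3 ⇒ step 4: CDDCDDBABACDDCDD ⇒ A·BA·BA·A·BA·BA·C·DD·C·DD·A·BA·BA·A·BA·BA
    A ↦ DD
    B ↦ C
    C ↦ A
    D ↦ BA

A->DD, B->C, C->A, D->BA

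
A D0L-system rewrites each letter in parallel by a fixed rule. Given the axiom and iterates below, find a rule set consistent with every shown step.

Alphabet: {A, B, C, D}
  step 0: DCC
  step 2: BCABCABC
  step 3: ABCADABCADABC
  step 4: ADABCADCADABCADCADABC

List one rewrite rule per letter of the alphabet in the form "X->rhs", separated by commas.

  step 3 ⇒ step 4: ABCADABCADABC ⇒ AD·A·BC·AD·C·AD·A·BC·AD·C·AD·A·BC
    A ↦ AD
    B ↦ A
    C ↦ BC
    D ↦ C

A->AD, B->A, C->BC, D->C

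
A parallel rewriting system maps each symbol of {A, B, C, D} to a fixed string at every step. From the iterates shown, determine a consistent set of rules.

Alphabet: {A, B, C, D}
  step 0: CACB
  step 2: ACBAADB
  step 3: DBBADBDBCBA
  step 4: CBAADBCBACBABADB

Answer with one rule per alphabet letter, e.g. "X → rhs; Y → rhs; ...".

A->DB, B->A, C->B, D->CB

  step 3 ⇒ step 4: DBBADBDBCBA ⇒ CB·A·A·DB·CB·A·CB·A·B·A·DB
    A ↦ DB
    B ↦ A
    C ↦ B
    D ↦ CB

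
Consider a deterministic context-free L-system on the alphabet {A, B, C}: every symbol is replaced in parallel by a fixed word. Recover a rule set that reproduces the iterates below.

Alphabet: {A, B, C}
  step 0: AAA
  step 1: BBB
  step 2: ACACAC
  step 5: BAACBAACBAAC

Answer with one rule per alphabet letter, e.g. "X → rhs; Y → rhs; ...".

  step 1 ⇒ step 2: BBB ⇒ AC·AC·AC
    B ↦ AC
  step 0 ⇒ step 1: AAA ⇒ B·B·B
    A ↦ B
    C ↦ A  (constrained at step 2)

A->B, B->AC, C->A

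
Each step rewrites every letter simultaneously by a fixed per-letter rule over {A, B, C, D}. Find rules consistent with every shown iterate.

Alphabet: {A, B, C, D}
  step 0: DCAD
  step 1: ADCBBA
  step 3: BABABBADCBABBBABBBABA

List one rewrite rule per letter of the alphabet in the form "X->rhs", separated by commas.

  step 0 ⇒ step 1: DCAD ⇒ A·DC·BB·A
    A ↦ BB
    C ↦ DC
    D ↦ A
    B ↦ BA  (constrained at step 1)

A->BB, B->BA, C->DC, D->A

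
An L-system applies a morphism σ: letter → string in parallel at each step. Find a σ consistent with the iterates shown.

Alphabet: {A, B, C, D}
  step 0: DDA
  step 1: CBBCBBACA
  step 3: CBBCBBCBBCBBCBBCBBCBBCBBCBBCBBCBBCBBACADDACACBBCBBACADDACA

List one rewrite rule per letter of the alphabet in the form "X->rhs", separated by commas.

  step 0 ⇒ step 1: DDA ⇒ CBB·CBB·ACA
    A ↦ ACA
    D ↦ CBB
    B ↦ DD  (constrained at step 1)
    C ↦ DD  (constrained at step 1)

A->ACA, B->DD, C->DD, D->CBB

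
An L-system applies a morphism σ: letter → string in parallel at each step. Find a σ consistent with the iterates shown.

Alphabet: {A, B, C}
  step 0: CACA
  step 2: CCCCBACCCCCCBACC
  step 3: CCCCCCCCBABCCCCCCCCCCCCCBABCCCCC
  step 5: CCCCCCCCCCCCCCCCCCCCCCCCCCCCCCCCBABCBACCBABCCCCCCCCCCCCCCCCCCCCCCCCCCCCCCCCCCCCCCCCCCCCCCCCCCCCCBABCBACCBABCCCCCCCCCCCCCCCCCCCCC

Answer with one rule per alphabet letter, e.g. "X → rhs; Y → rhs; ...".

  step 2 ⇒ step 3: CCCCBACCCCCCBACC ⇒ CC·CC·CC·CC·BA·BC·CC·CC·CC·CC·CC·CC·BA·BC·CC·CC
    A ↦ BC
    B ↦ BA
    C ↦ CC

A->BC, B->BA, C->CC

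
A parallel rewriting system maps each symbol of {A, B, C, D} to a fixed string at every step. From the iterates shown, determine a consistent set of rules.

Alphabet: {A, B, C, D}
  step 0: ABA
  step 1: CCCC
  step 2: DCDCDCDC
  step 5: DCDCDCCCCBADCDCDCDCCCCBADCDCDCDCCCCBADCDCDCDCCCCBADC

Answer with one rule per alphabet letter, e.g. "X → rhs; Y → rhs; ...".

  step 1 ⇒ step 2: CCCC ⇒ DC·DC·DC·DC
    C ↦ DC
  step 0 ⇒ step 1: ABA ⇒ C·CC·C
    A ↦ C
  step 0 ⇒ step 1: ABA ⇒ C·CC·C
    B ↦ CC
    D ↦ BA  (constrained at step 2)

A->C, B->CC, C->DC, D->BA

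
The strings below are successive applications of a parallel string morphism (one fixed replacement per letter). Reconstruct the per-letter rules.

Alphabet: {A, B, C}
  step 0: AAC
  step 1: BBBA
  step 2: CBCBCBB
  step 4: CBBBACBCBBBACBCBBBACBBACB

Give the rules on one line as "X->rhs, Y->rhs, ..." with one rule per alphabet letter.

  step 1 ⇒ step 2: BBBA ⇒ CB·CB·CB·B
    A ↦ B
    B ↦ CB
  step 0 ⇒ step 1: AAC ⇒ B·B·BA
    C ↦ BA

A->B, B->CB, C->BA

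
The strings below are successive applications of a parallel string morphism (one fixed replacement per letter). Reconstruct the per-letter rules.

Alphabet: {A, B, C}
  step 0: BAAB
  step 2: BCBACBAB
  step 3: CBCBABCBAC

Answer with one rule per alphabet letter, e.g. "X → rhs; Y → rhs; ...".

A->BA, B->C, C->B

  step 2 ⇒ step 3: BCBACBAB ⇒ C·B·C·BA·B·C·BA·C
    A ↦ BA
    B ↦ C
    C ↦ B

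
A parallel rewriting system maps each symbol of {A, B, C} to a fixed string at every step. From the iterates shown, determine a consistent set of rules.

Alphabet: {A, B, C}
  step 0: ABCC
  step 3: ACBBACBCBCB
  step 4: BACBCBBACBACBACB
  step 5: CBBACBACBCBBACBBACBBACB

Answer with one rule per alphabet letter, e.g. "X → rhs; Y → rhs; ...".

  step 4 ⇒ step 5: BACBCBBACBACBACB ⇒ CB·B·A·CB·A·CB·CB·B·A·CB·B·A·CB·B·A·CB
    A ↦ B
    B ↦ CB
    C ↦ A

A->B, B->CB, C->A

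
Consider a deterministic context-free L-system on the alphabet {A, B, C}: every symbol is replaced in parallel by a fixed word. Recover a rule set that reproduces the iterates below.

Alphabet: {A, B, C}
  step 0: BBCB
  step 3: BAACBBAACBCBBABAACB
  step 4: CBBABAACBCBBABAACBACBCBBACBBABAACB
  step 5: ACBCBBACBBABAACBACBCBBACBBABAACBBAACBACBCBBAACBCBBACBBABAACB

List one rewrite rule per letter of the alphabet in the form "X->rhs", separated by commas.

  step 4 ⇒ step 5: CBBABAACBCBBABAACBACBCBBACBBABAACB ⇒ A·CB·CB·BA·CB·BA·BA·A·CB·A·CB·CB·BA·CB·BA·BA·A·CB·BA·A·CB·A·CB·CB·BA·A·CB·CB·BA·CB·BA·BA·A·CB
    A ↦ BA
    B ↦ CB
    C ↦ A

A->BA, B->CB, C->A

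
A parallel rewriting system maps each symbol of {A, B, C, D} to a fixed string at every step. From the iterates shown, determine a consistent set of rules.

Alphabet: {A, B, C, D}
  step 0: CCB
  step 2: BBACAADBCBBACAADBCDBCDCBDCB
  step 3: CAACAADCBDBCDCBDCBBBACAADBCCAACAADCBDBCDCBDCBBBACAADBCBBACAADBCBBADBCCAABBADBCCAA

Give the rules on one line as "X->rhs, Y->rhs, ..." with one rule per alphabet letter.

  step 2 ⇒ step 3: BBACAADBCBBACAADBCDBCDCBDCB ⇒ CAA·CAA·DCB·DBC·DCB·DCB·BBA·CAA·DBC·CAA·CAA·DCB·DBC·DCB·DCB·BBA·CAA·DBC·BBA·CAA·DBC·BBA·DBC·CAA·BBA·DBC·CAA
    A ↦ DCB
    B ↦ CAA
    C ↦ DBC
    D ↦ BBA

A->DCB, B->CAA, C->DBC, D->BBA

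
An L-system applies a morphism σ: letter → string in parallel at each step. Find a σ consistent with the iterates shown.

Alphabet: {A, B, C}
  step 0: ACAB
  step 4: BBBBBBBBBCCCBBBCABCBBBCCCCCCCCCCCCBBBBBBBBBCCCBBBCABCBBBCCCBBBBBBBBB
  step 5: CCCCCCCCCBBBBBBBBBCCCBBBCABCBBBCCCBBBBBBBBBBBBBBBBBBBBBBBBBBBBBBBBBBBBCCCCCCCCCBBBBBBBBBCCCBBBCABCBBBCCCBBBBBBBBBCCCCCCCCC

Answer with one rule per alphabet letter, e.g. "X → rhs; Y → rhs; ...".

A->CAB, B->C, C->BBB

  step 4 ⇒ step 5: BBBBBBBBBCCCBBBCABCBBBCCCCCCCCCCCCBBBBBBBBBCCCBBBCABCBBBCCCBBBBBBBBB ⇒ C·C·C·C·C·C·C·C·C·BBB·BBB·BBB·C·C·C·BBB·CAB·C·BBB·C·C·C·BBB·BBB·BBB·BBB·BBB·BBB·BBB·BBB·BBB·BBB·BBB·BBB·C·C·C·C·C·C·C·C·C·BBB·BBB·BBB·C·C·C·BBB·CAB·C·BBB·C·C·C·BBB·BBB·BBB·C·C·C·C·C·C·C·C·C
    A ↦ CAB
    B ↦ C
    C ↦ BBB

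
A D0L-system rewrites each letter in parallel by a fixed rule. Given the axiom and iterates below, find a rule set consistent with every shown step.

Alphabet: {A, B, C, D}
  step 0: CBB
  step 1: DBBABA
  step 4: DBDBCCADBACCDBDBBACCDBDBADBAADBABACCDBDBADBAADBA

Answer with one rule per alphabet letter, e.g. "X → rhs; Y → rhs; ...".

  step 0 ⇒ step 1: CBB ⇒ DB·BA·BA
    B ↦ BA
    C ↦ DB
    A ↦ CC  (constrained at step 1)
    D ↦ AD  (constrained at step 1)

A->CC, B->BA, C->DB, D->AD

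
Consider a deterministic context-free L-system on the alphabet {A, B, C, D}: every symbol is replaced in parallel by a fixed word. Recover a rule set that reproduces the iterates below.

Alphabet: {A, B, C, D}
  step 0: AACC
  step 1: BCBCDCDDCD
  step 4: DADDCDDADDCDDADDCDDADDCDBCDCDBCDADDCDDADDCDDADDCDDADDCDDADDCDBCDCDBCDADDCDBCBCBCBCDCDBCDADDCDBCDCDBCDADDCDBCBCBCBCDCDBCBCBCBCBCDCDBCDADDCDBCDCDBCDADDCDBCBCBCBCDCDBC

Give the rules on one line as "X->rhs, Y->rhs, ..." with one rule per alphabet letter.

  step 0 ⇒ step 1: AACC ⇒ BC·BC·DCD·DCD
    A ↦ BC
    C ↦ DCD
    B ↦ DAD  (constrained at step 1)
    D ↦ BC  (constrained at step 1)

A->BC, B->DAD, C->DCD, D->BC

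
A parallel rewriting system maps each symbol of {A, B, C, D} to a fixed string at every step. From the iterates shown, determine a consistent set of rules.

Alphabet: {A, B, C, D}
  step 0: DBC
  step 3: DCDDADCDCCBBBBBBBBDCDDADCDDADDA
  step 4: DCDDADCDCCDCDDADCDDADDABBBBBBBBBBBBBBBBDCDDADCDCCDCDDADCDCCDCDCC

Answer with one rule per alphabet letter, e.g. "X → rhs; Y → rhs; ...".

  step 3 ⇒ step 4: DCDDADCDCCBBBBBBBBDCDDADCDDADDA ⇒ DC·DDA·DC·DC·C·DC·DDA·DC·DDA·DDA·BB·BB·BB·BB·BB·BB·BB·BB·DC·DDA·DC·DC·C·DC·DDA·DC·DC·C·DC·DC·C
    A ↦ C
    B ↦ BB
    C ↦ DDA
    D ↦ DC

A->C, B->BB, C->DDA, D->DC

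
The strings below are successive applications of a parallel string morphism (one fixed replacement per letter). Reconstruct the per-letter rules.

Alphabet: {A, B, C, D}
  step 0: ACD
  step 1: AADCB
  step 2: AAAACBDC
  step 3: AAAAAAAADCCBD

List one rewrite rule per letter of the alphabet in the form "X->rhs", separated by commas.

  step 2 ⇒ step 3: AAAACBDC ⇒ AA·AA·AA·AA·D·C·CB·D
    A ↦ AA
    B ↦ C
    C ↦ D
    D ↦ CB

A->AA, B->C, C->D, D->CB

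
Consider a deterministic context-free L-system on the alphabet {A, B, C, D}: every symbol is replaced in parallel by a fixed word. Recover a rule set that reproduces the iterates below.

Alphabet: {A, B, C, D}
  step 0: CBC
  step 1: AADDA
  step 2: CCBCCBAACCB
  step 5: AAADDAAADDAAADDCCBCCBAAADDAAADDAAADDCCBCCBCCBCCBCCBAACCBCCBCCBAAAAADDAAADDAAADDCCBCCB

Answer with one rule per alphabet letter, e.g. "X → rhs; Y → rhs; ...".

A->CCB, B->ADD, C->A, D->A

  step 1 ⇒ step 2: AADDA ⇒ CCB·CCB·A·A·CCB
    A ↦ CCB
    D ↦ A
  step 0 ⇒ step 1: CBC ⇒ A·ADD·A
    B ↦ ADD
  step 0 ⇒ step 1: CBC ⇒ A·ADD·A
    C ↦ A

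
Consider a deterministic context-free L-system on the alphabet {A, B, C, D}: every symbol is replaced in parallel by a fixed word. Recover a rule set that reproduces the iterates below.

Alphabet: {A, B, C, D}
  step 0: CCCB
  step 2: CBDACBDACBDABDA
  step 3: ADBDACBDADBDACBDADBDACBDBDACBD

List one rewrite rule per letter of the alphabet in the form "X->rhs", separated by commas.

  step 2 ⇒ step 3: CBDACBDACBDABDA ⇒ AD·BD·A·CBD·AD·BD·A·CBD·AD·BD·A·CBD·BD·A·CBD
    A ↦ CBD
    B ↦ BD
    C ↦ AD
    D ↦ A

A->CBD, B->BD, C->AD, D->A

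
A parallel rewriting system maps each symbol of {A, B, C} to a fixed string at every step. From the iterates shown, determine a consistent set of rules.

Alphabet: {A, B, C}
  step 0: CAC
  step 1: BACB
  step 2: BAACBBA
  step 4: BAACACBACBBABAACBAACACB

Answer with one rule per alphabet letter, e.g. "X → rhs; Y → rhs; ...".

A->AC, B->BA, C->B

  step 1 ⇒ step 2: BACB ⇒ BA·AC·B·BA
    A ↦ AC
    B ↦ BA
    C ↦ B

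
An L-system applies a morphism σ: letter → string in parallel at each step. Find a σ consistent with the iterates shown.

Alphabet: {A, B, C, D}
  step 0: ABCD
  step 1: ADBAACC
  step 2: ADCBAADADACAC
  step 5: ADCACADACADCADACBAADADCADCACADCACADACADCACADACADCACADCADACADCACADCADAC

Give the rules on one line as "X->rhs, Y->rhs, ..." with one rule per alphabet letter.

  step 1 ⇒ step 2: ADBAACC ⇒ AD·C·BA·AD·AD·AC·AC
    A ↦ AD
    B ↦ BA
    C ↦ AC
    D ↦ C

A->AD, B->BA, C->AC, D->C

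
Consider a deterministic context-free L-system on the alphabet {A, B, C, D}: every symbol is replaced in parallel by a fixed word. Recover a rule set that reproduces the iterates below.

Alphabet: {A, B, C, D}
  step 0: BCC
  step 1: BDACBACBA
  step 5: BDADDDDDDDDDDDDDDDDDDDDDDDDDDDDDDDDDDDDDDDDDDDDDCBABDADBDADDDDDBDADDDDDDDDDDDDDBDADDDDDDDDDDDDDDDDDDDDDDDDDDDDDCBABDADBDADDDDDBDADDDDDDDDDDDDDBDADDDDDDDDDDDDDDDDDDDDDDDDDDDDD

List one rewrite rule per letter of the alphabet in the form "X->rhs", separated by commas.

A->D, B->BDA, C->CBA, D->DD

  step 0 ⇒ step 1: BCC ⇒ BDA·CBA·CBA
    B ↦ BDA
    C ↦ CBA
    A ↦ D  (constrained at step 1)
    D ↦ DD  (constrained at step 1)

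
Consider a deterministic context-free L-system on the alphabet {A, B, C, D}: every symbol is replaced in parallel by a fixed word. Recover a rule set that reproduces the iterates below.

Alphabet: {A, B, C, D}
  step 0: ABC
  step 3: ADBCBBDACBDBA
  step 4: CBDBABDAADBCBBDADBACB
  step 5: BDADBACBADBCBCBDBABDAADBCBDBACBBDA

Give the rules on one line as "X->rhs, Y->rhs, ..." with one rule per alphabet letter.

  step 4 ⇒ step 5: CBDBABDAADBCBBDADBACB ⇒ BD·A·DB·A·CB·A·DB·CB·CB·DB·A·BD·A·A·DB·CB·DB·A·CB·BD·A
    A ↦ CB
    B ↦ A
    C ↦ BD
    D ↦ DB

A->CB, B->A, C->BD, D->DB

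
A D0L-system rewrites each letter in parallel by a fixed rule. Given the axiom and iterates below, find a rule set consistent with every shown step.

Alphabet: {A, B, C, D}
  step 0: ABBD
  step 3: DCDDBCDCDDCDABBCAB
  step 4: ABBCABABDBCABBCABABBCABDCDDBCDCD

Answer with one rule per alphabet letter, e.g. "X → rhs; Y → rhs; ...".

A->DC, B->D, C->BC, D->AB

  step 3 ⇒ step 4: DCDDBCDCDDCDABBCAB ⇒ AB·BC·AB·AB·D·BC·AB·BC·AB·AB·BC·AB·DC·D·D·BC·DC·D
    A ↦ DC
    B ↦ D
    C ↦ BC
    D ↦ AB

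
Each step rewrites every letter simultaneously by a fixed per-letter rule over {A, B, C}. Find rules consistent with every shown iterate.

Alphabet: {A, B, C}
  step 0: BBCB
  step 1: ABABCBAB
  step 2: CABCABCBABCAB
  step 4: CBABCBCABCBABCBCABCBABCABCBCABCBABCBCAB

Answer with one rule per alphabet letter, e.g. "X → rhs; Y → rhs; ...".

  step 1 ⇒ step 2: ABABCBAB ⇒ C·AB·C·AB·CB·AB·C·AB
    A ↦ C
    B ↦ AB
    C ↦ CB

A->C, B->AB, C->CB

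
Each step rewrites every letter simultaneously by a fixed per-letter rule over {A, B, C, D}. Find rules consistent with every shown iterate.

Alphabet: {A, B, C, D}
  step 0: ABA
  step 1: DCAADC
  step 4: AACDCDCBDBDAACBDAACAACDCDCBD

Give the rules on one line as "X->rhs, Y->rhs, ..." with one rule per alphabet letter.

A->DC, B->AA, C->BD, D->C

  step 0 ⇒ step 1: ABA ⇒ DC·AA·DC
    A ↦ DC
    B ↦ AA
    C ↦ BD  (constrained at step 1)
    D ↦ C  (constrained at step 1)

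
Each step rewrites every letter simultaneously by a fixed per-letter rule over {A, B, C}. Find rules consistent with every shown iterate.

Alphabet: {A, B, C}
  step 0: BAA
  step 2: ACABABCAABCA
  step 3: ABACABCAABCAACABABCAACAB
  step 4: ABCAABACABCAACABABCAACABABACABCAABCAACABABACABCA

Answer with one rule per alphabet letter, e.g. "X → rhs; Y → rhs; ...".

A->AB, B->CA, C->AC

  step 3 ⇒ step 4: ABACABCAABCAACABABCAACAB ⇒ AB·CA·AB·AC·AB·CA·AC·AB·AB·CA·AC·AB·AB·AC·AB·CA·AB·CA·AC·AB·AB·AC·AB·CA
    A ↦ AB
    B ↦ CA
    C ↦ AC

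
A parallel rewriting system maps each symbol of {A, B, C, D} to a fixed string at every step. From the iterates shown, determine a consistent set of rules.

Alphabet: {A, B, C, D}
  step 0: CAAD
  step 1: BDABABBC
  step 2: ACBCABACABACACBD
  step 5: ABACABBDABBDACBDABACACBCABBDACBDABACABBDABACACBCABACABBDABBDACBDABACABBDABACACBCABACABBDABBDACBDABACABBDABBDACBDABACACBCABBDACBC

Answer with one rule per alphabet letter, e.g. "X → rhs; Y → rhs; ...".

  step 1 ⇒ step 2: BDABABBC ⇒ AC·BC·AB·AC·AB·AC·AC·BD
    A ↦ AB
    B ↦ AC
    C ↦ BD
    D ↦ BC

A->AB, B->AC, C->BD, D->BC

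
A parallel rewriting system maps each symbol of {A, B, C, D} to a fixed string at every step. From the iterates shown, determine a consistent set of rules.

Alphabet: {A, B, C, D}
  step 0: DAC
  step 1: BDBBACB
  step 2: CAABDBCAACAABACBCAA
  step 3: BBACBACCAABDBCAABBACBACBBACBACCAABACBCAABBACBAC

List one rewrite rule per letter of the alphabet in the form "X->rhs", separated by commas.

A->BAC, B->CAA, C->B, D->BDB

  step 2 ⇒ step 3: CAABDBCAACAABACBCAA ⇒ B·BAC·BAC·CAA·BDB·CAA·B·BAC·BAC·B·BAC·BAC·CAA·BAC·B·CAA·B·BAC·BAC
    A ↦ BAC
    B ↦ CAA
    C ↦ B
    D ↦ BDB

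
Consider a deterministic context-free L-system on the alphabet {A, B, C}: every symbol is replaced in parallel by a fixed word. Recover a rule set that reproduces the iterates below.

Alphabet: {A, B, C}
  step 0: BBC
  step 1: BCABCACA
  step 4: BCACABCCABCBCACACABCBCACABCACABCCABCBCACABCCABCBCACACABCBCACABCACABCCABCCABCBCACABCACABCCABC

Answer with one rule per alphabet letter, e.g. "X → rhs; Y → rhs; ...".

  step 0 ⇒ step 1: BBC ⇒ BCA·BCA·CA
    B ↦ BCA
    C ↦ CA
    A ↦ BC  (constrained at step 1)

A->BC, B->BCA, C->CA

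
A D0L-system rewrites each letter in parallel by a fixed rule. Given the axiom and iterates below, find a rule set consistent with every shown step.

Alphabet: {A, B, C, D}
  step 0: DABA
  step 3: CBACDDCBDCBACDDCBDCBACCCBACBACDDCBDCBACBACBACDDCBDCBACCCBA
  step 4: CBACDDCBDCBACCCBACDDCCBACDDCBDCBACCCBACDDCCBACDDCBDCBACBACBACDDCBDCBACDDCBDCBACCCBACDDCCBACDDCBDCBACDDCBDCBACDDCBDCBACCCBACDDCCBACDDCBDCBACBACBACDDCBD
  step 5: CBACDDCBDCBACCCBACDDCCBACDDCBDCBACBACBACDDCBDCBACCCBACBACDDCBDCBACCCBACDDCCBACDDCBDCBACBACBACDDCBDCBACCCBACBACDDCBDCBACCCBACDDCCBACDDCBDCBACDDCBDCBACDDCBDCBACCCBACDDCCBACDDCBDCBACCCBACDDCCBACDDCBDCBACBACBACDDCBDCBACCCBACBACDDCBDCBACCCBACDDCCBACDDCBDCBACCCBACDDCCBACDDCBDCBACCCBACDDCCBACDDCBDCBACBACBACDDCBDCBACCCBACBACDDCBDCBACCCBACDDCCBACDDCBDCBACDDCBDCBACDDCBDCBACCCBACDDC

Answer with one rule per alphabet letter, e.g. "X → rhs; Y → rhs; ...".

A->CBD, B->CDD, C->CBA, D->C

  step 4 ⇒ step 5: CBACDDCBDCBACCCBACDDCCBACDDCBDCBACCCBACDDCCBACDDCBDCBACBACBACDDCBDCBACDDCBDCBACCCBACDDCCBACDDCBDCBACDDCBDCBACDDCBDCBACCCBACDDCCBACDDCBDCBACBACBACDDCBD ⇒ CBA·CDD·CBD·CBA·C·C·CBA·CDD·C·CBA·CDD·CBD·CBA·CBA·CBA·CDD·CBD·CBA·C·C·CBA·CBA·CDD·CBD·CBA·C·C·CBA·CDD·C·CBA·CDD·CBD·CBA·CBA·CBA·CDD·CBD·CBA·C·C·CBA·CBA·CDD·CBD·CBA·C·C·CBA·CDD·C·CBA·CDD·CBD·CBA·CDD·CBD·CBA·CDD·CBD·CBA·C·C·CBA·CDD·C·CBA·CDD·CBD·CBA·C·C·CBA·CDD·C·CBA·CDD·CBD·CBA·CBA·CBA·CDD·CBD·CBA·C·C·CBA·CBA·CDD·CBD·CBA·C·C·CBA·CDD·C·CBA·CDD·CBD·CBA·C·C·CBA·CDD·C·CBA·CDD·CBD·CBA·C·C·CBA·CDD·C·CBA·CDD·CBD·CBA·CBA·CBA·CDD·CBD·CBA·C·C·CBA·CBA·CDD·CBD·CBA·C·C·CBA·CDD·C·CBA·CDD·CBD·CBA·CDD·CBD·CBA·CDD·CBD·CBA·C·C·CBA·CDD·C
    A ↦ CBD
    B ↦ CDD
    C ↦ CBA
    D ↦ C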